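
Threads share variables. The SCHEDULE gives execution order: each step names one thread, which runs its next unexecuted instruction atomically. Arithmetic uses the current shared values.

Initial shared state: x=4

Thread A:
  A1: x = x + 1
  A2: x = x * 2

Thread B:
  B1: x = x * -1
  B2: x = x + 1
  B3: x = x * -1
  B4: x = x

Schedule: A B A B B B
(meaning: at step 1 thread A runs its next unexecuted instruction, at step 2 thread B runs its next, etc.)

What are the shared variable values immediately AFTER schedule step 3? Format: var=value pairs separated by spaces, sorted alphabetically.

Step 1: thread A executes A1 (x = x + 1). Shared: x=5. PCs: A@1 B@0
Step 2: thread B executes B1 (x = x * -1). Shared: x=-5. PCs: A@1 B@1
Step 3: thread A executes A2 (x = x * 2). Shared: x=-10. PCs: A@2 B@1

Answer: x=-10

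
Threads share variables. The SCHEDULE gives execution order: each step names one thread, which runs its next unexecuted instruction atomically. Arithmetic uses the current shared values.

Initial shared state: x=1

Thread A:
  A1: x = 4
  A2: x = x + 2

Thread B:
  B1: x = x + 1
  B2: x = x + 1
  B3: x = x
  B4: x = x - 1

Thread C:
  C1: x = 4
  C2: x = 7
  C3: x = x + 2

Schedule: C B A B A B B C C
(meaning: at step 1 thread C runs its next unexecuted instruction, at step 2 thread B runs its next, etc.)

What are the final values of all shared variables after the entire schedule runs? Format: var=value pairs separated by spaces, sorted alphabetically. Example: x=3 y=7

Answer: x=9

Derivation:
Step 1: thread C executes C1 (x = 4). Shared: x=4. PCs: A@0 B@0 C@1
Step 2: thread B executes B1 (x = x + 1). Shared: x=5. PCs: A@0 B@1 C@1
Step 3: thread A executes A1 (x = 4). Shared: x=4. PCs: A@1 B@1 C@1
Step 4: thread B executes B2 (x = x + 1). Shared: x=5. PCs: A@1 B@2 C@1
Step 5: thread A executes A2 (x = x + 2). Shared: x=7. PCs: A@2 B@2 C@1
Step 6: thread B executes B3 (x = x). Shared: x=7. PCs: A@2 B@3 C@1
Step 7: thread B executes B4 (x = x - 1). Shared: x=6. PCs: A@2 B@4 C@1
Step 8: thread C executes C2 (x = 7). Shared: x=7. PCs: A@2 B@4 C@2
Step 9: thread C executes C3 (x = x + 2). Shared: x=9. PCs: A@2 B@4 C@3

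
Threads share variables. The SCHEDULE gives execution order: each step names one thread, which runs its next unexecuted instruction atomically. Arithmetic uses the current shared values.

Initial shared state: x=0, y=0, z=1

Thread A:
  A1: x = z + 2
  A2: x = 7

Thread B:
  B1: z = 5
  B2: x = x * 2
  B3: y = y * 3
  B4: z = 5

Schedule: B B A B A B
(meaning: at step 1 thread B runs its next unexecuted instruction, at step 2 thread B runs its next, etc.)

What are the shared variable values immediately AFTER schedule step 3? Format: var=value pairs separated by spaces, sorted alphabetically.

Answer: x=7 y=0 z=5

Derivation:
Step 1: thread B executes B1 (z = 5). Shared: x=0 y=0 z=5. PCs: A@0 B@1
Step 2: thread B executes B2 (x = x * 2). Shared: x=0 y=0 z=5. PCs: A@0 B@2
Step 3: thread A executes A1 (x = z + 2). Shared: x=7 y=0 z=5. PCs: A@1 B@2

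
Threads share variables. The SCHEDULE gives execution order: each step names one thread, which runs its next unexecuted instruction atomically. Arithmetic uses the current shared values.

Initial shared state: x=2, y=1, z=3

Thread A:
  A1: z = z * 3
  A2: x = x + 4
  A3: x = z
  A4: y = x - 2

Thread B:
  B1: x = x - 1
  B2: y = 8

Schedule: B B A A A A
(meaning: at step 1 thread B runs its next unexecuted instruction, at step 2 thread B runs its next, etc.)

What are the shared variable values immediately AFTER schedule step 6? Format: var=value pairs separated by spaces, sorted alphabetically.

Answer: x=9 y=7 z=9

Derivation:
Step 1: thread B executes B1 (x = x - 1). Shared: x=1 y=1 z=3. PCs: A@0 B@1
Step 2: thread B executes B2 (y = 8). Shared: x=1 y=8 z=3. PCs: A@0 B@2
Step 3: thread A executes A1 (z = z * 3). Shared: x=1 y=8 z=9. PCs: A@1 B@2
Step 4: thread A executes A2 (x = x + 4). Shared: x=5 y=8 z=9. PCs: A@2 B@2
Step 5: thread A executes A3 (x = z). Shared: x=9 y=8 z=9. PCs: A@3 B@2
Step 6: thread A executes A4 (y = x - 2). Shared: x=9 y=7 z=9. PCs: A@4 B@2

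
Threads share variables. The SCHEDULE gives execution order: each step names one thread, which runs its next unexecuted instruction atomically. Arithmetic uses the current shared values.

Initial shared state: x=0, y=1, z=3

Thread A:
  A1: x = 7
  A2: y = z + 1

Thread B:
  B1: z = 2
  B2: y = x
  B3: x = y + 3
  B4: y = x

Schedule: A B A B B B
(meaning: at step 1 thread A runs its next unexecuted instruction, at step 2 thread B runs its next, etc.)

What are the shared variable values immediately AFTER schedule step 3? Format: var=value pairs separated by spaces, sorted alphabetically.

Step 1: thread A executes A1 (x = 7). Shared: x=7 y=1 z=3. PCs: A@1 B@0
Step 2: thread B executes B1 (z = 2). Shared: x=7 y=1 z=2. PCs: A@1 B@1
Step 3: thread A executes A2 (y = z + 1). Shared: x=7 y=3 z=2. PCs: A@2 B@1

Answer: x=7 y=3 z=2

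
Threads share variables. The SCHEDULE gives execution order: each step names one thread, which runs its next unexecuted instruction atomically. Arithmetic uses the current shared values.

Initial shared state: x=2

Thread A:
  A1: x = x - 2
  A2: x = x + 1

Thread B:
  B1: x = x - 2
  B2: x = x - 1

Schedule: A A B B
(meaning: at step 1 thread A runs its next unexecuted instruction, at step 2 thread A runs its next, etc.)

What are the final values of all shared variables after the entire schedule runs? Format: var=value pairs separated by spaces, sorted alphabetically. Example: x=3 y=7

Answer: x=-2

Derivation:
Step 1: thread A executes A1 (x = x - 2). Shared: x=0. PCs: A@1 B@0
Step 2: thread A executes A2 (x = x + 1). Shared: x=1. PCs: A@2 B@0
Step 3: thread B executes B1 (x = x - 2). Shared: x=-1. PCs: A@2 B@1
Step 4: thread B executes B2 (x = x - 1). Shared: x=-2. PCs: A@2 B@2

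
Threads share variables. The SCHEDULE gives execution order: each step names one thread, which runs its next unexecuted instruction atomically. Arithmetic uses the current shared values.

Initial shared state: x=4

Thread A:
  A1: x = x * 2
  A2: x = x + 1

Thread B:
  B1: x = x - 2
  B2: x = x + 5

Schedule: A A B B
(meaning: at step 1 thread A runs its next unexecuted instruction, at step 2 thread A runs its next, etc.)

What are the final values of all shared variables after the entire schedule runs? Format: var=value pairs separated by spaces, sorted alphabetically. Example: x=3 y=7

Answer: x=12

Derivation:
Step 1: thread A executes A1 (x = x * 2). Shared: x=8. PCs: A@1 B@0
Step 2: thread A executes A2 (x = x + 1). Shared: x=9. PCs: A@2 B@0
Step 3: thread B executes B1 (x = x - 2). Shared: x=7. PCs: A@2 B@1
Step 4: thread B executes B2 (x = x + 5). Shared: x=12. PCs: A@2 B@2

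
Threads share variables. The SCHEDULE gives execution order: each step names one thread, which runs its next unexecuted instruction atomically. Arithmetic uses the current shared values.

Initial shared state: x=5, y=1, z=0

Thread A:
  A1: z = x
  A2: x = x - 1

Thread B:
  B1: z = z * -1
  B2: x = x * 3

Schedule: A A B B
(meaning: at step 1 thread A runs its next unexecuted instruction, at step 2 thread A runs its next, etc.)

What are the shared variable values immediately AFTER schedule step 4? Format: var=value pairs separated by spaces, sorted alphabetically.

Answer: x=12 y=1 z=-5

Derivation:
Step 1: thread A executes A1 (z = x). Shared: x=5 y=1 z=5. PCs: A@1 B@0
Step 2: thread A executes A2 (x = x - 1). Shared: x=4 y=1 z=5. PCs: A@2 B@0
Step 3: thread B executes B1 (z = z * -1). Shared: x=4 y=1 z=-5. PCs: A@2 B@1
Step 4: thread B executes B2 (x = x * 3). Shared: x=12 y=1 z=-5. PCs: A@2 B@2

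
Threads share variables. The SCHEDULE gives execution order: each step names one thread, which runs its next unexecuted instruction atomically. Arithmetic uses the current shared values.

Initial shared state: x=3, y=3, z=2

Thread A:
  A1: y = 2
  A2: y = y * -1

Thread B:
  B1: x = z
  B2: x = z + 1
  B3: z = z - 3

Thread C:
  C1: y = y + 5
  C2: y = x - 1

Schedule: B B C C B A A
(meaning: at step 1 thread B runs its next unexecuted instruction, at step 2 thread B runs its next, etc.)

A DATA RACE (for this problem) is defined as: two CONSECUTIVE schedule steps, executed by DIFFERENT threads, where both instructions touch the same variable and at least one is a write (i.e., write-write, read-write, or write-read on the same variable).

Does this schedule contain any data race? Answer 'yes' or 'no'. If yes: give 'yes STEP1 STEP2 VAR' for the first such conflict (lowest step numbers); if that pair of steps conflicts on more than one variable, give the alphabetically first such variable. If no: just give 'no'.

Steps 1,2: same thread (B). No race.
Steps 2,3: B(r=z,w=x) vs C(r=y,w=y). No conflict.
Steps 3,4: same thread (C). No race.
Steps 4,5: C(r=x,w=y) vs B(r=z,w=z). No conflict.
Steps 5,6: B(r=z,w=z) vs A(r=-,w=y). No conflict.
Steps 6,7: same thread (A). No race.

Answer: no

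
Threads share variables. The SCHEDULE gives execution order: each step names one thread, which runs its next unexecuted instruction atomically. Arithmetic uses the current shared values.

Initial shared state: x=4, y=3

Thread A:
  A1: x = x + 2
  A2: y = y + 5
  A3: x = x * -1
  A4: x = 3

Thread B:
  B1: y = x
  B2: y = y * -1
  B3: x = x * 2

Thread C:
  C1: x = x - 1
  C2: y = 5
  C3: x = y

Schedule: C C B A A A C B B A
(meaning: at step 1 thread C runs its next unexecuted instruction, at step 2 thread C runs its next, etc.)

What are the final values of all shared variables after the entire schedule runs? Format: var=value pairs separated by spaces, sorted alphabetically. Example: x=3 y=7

Step 1: thread C executes C1 (x = x - 1). Shared: x=3 y=3. PCs: A@0 B@0 C@1
Step 2: thread C executes C2 (y = 5). Shared: x=3 y=5. PCs: A@0 B@0 C@2
Step 3: thread B executes B1 (y = x). Shared: x=3 y=3. PCs: A@0 B@1 C@2
Step 4: thread A executes A1 (x = x + 2). Shared: x=5 y=3. PCs: A@1 B@1 C@2
Step 5: thread A executes A2 (y = y + 5). Shared: x=5 y=8. PCs: A@2 B@1 C@2
Step 6: thread A executes A3 (x = x * -1). Shared: x=-5 y=8. PCs: A@3 B@1 C@2
Step 7: thread C executes C3 (x = y). Shared: x=8 y=8. PCs: A@3 B@1 C@3
Step 8: thread B executes B2 (y = y * -1). Shared: x=8 y=-8. PCs: A@3 B@2 C@3
Step 9: thread B executes B3 (x = x * 2). Shared: x=16 y=-8. PCs: A@3 B@3 C@3
Step 10: thread A executes A4 (x = 3). Shared: x=3 y=-8. PCs: A@4 B@3 C@3

Answer: x=3 y=-8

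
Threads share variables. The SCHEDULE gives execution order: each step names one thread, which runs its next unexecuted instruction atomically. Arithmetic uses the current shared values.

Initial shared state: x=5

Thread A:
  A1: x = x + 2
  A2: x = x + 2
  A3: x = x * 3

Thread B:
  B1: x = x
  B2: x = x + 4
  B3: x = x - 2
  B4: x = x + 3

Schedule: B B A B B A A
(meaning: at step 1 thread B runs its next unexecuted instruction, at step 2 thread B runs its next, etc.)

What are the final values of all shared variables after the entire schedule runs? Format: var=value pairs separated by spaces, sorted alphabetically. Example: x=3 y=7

Answer: x=42

Derivation:
Step 1: thread B executes B1 (x = x). Shared: x=5. PCs: A@0 B@1
Step 2: thread B executes B2 (x = x + 4). Shared: x=9. PCs: A@0 B@2
Step 3: thread A executes A1 (x = x + 2). Shared: x=11. PCs: A@1 B@2
Step 4: thread B executes B3 (x = x - 2). Shared: x=9. PCs: A@1 B@3
Step 5: thread B executes B4 (x = x + 3). Shared: x=12. PCs: A@1 B@4
Step 6: thread A executes A2 (x = x + 2). Shared: x=14. PCs: A@2 B@4
Step 7: thread A executes A3 (x = x * 3). Shared: x=42. PCs: A@3 B@4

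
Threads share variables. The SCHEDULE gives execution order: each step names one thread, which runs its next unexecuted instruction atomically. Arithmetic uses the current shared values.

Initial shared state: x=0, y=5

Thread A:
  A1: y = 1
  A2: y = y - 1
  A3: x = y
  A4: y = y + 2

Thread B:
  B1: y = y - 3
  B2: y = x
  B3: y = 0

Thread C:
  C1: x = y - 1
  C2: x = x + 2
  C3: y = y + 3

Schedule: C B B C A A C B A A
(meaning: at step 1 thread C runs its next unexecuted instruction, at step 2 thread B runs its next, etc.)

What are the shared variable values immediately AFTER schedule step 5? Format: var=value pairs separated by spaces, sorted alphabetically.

Step 1: thread C executes C1 (x = y - 1). Shared: x=4 y=5. PCs: A@0 B@0 C@1
Step 2: thread B executes B1 (y = y - 3). Shared: x=4 y=2. PCs: A@0 B@1 C@1
Step 3: thread B executes B2 (y = x). Shared: x=4 y=4. PCs: A@0 B@2 C@1
Step 4: thread C executes C2 (x = x + 2). Shared: x=6 y=4. PCs: A@0 B@2 C@2
Step 5: thread A executes A1 (y = 1). Shared: x=6 y=1. PCs: A@1 B@2 C@2

Answer: x=6 y=1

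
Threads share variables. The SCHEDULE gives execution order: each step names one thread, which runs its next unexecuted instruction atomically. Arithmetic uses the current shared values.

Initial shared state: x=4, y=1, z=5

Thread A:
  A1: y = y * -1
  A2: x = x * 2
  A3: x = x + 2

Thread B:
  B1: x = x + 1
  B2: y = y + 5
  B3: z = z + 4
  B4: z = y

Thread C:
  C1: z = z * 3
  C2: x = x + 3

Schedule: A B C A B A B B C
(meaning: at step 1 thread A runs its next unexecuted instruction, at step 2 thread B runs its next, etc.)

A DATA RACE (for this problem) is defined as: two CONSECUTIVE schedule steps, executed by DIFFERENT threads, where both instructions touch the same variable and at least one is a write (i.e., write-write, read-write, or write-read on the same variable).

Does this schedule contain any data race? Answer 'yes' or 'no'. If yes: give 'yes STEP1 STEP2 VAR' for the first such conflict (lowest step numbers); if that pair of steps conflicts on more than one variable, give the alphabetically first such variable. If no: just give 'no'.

Steps 1,2: A(r=y,w=y) vs B(r=x,w=x). No conflict.
Steps 2,3: B(r=x,w=x) vs C(r=z,w=z). No conflict.
Steps 3,4: C(r=z,w=z) vs A(r=x,w=x). No conflict.
Steps 4,5: A(r=x,w=x) vs B(r=y,w=y). No conflict.
Steps 5,6: B(r=y,w=y) vs A(r=x,w=x). No conflict.
Steps 6,7: A(r=x,w=x) vs B(r=z,w=z). No conflict.
Steps 7,8: same thread (B). No race.
Steps 8,9: B(r=y,w=z) vs C(r=x,w=x). No conflict.

Answer: no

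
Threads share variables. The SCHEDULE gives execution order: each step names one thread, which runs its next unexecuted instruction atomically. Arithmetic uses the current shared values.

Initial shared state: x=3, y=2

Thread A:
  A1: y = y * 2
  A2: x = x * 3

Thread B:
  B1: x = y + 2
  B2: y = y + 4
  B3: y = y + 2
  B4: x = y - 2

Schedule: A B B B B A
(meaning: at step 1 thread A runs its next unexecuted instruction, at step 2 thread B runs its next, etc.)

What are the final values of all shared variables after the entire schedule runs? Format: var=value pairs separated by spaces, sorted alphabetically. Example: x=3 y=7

Answer: x=24 y=10

Derivation:
Step 1: thread A executes A1 (y = y * 2). Shared: x=3 y=4. PCs: A@1 B@0
Step 2: thread B executes B1 (x = y + 2). Shared: x=6 y=4. PCs: A@1 B@1
Step 3: thread B executes B2 (y = y + 4). Shared: x=6 y=8. PCs: A@1 B@2
Step 4: thread B executes B3 (y = y + 2). Shared: x=6 y=10. PCs: A@1 B@3
Step 5: thread B executes B4 (x = y - 2). Shared: x=8 y=10. PCs: A@1 B@4
Step 6: thread A executes A2 (x = x * 3). Shared: x=24 y=10. PCs: A@2 B@4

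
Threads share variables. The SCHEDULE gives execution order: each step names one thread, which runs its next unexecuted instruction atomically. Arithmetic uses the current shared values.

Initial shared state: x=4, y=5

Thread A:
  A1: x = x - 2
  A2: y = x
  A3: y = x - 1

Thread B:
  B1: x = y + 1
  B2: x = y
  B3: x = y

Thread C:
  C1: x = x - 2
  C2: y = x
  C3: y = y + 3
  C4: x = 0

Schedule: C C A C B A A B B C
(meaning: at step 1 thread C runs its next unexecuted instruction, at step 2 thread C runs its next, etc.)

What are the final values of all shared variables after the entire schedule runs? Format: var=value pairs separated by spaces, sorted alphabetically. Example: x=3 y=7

Answer: x=0 y=5

Derivation:
Step 1: thread C executes C1 (x = x - 2). Shared: x=2 y=5. PCs: A@0 B@0 C@1
Step 2: thread C executes C2 (y = x). Shared: x=2 y=2. PCs: A@0 B@0 C@2
Step 3: thread A executes A1 (x = x - 2). Shared: x=0 y=2. PCs: A@1 B@0 C@2
Step 4: thread C executes C3 (y = y + 3). Shared: x=0 y=5. PCs: A@1 B@0 C@3
Step 5: thread B executes B1 (x = y + 1). Shared: x=6 y=5. PCs: A@1 B@1 C@3
Step 6: thread A executes A2 (y = x). Shared: x=6 y=6. PCs: A@2 B@1 C@3
Step 7: thread A executes A3 (y = x - 1). Shared: x=6 y=5. PCs: A@3 B@1 C@3
Step 8: thread B executes B2 (x = y). Shared: x=5 y=5. PCs: A@3 B@2 C@3
Step 9: thread B executes B3 (x = y). Shared: x=5 y=5. PCs: A@3 B@3 C@3
Step 10: thread C executes C4 (x = 0). Shared: x=0 y=5. PCs: A@3 B@3 C@4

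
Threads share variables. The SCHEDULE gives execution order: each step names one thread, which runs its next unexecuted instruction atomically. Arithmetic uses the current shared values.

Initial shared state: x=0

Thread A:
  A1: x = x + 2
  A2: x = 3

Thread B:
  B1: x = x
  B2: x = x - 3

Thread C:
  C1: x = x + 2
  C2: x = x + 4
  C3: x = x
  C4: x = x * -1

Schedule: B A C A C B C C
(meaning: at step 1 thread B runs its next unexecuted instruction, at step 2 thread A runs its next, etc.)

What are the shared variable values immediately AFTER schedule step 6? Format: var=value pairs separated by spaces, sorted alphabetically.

Answer: x=4

Derivation:
Step 1: thread B executes B1 (x = x). Shared: x=0. PCs: A@0 B@1 C@0
Step 2: thread A executes A1 (x = x + 2). Shared: x=2. PCs: A@1 B@1 C@0
Step 3: thread C executes C1 (x = x + 2). Shared: x=4. PCs: A@1 B@1 C@1
Step 4: thread A executes A2 (x = 3). Shared: x=3. PCs: A@2 B@1 C@1
Step 5: thread C executes C2 (x = x + 4). Shared: x=7. PCs: A@2 B@1 C@2
Step 6: thread B executes B2 (x = x - 3). Shared: x=4. PCs: A@2 B@2 C@2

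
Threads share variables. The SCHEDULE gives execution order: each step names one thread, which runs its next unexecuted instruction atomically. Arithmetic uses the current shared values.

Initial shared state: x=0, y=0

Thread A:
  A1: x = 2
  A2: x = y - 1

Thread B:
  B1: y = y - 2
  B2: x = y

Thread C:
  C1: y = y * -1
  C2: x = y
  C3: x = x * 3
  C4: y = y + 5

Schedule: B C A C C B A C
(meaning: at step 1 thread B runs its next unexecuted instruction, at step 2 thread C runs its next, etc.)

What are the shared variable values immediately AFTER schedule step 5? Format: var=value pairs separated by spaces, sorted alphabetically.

Step 1: thread B executes B1 (y = y - 2). Shared: x=0 y=-2. PCs: A@0 B@1 C@0
Step 2: thread C executes C1 (y = y * -1). Shared: x=0 y=2. PCs: A@0 B@1 C@1
Step 3: thread A executes A1 (x = 2). Shared: x=2 y=2. PCs: A@1 B@1 C@1
Step 4: thread C executes C2 (x = y). Shared: x=2 y=2. PCs: A@1 B@1 C@2
Step 5: thread C executes C3 (x = x * 3). Shared: x=6 y=2. PCs: A@1 B@1 C@3

Answer: x=6 y=2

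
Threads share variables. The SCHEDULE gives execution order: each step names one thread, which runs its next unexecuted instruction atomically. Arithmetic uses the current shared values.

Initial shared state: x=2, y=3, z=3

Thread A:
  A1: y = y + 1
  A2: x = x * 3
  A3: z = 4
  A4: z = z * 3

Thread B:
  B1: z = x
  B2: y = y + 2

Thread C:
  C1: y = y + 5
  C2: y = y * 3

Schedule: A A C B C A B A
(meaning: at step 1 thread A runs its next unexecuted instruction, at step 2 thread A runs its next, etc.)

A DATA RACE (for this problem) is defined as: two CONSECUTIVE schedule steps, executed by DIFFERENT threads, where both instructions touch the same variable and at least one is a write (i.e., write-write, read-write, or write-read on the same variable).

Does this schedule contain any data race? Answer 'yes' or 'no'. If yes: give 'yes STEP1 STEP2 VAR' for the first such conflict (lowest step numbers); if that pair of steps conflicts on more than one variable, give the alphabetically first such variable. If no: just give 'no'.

Steps 1,2: same thread (A). No race.
Steps 2,3: A(r=x,w=x) vs C(r=y,w=y). No conflict.
Steps 3,4: C(r=y,w=y) vs B(r=x,w=z). No conflict.
Steps 4,5: B(r=x,w=z) vs C(r=y,w=y). No conflict.
Steps 5,6: C(r=y,w=y) vs A(r=-,w=z). No conflict.
Steps 6,7: A(r=-,w=z) vs B(r=y,w=y). No conflict.
Steps 7,8: B(r=y,w=y) vs A(r=z,w=z). No conflict.

Answer: no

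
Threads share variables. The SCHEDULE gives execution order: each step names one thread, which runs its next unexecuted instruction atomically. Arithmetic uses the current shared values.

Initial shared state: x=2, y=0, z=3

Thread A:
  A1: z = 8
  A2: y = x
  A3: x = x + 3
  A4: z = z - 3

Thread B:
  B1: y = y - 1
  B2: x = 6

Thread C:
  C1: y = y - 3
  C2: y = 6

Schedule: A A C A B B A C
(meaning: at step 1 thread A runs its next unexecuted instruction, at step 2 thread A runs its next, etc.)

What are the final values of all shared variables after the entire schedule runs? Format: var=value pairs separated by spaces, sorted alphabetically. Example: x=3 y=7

Answer: x=6 y=6 z=5

Derivation:
Step 1: thread A executes A1 (z = 8). Shared: x=2 y=0 z=8. PCs: A@1 B@0 C@0
Step 2: thread A executes A2 (y = x). Shared: x=2 y=2 z=8. PCs: A@2 B@0 C@0
Step 3: thread C executes C1 (y = y - 3). Shared: x=2 y=-1 z=8. PCs: A@2 B@0 C@1
Step 4: thread A executes A3 (x = x + 3). Shared: x=5 y=-1 z=8. PCs: A@3 B@0 C@1
Step 5: thread B executes B1 (y = y - 1). Shared: x=5 y=-2 z=8. PCs: A@3 B@1 C@1
Step 6: thread B executes B2 (x = 6). Shared: x=6 y=-2 z=8. PCs: A@3 B@2 C@1
Step 7: thread A executes A4 (z = z - 3). Shared: x=6 y=-2 z=5. PCs: A@4 B@2 C@1
Step 8: thread C executes C2 (y = 6). Shared: x=6 y=6 z=5. PCs: A@4 B@2 C@2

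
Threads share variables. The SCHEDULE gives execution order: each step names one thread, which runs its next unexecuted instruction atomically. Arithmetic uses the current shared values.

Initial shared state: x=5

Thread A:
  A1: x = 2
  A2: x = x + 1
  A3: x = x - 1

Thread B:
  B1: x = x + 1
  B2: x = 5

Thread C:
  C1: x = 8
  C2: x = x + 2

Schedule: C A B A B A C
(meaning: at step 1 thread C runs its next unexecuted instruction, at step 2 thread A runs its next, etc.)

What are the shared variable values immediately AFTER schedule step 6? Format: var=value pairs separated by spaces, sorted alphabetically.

Step 1: thread C executes C1 (x = 8). Shared: x=8. PCs: A@0 B@0 C@1
Step 2: thread A executes A1 (x = 2). Shared: x=2. PCs: A@1 B@0 C@1
Step 3: thread B executes B1 (x = x + 1). Shared: x=3. PCs: A@1 B@1 C@1
Step 4: thread A executes A2 (x = x + 1). Shared: x=4. PCs: A@2 B@1 C@1
Step 5: thread B executes B2 (x = 5). Shared: x=5. PCs: A@2 B@2 C@1
Step 6: thread A executes A3 (x = x - 1). Shared: x=4. PCs: A@3 B@2 C@1

Answer: x=4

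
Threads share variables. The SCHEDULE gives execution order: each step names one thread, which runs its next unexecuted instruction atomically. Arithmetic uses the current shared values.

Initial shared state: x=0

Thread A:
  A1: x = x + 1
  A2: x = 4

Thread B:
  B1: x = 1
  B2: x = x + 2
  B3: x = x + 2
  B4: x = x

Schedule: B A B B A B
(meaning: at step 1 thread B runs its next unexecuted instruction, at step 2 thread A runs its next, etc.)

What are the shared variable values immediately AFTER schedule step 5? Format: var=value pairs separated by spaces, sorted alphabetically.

Step 1: thread B executes B1 (x = 1). Shared: x=1. PCs: A@0 B@1
Step 2: thread A executes A1 (x = x + 1). Shared: x=2. PCs: A@1 B@1
Step 3: thread B executes B2 (x = x + 2). Shared: x=4. PCs: A@1 B@2
Step 4: thread B executes B3 (x = x + 2). Shared: x=6. PCs: A@1 B@3
Step 5: thread A executes A2 (x = 4). Shared: x=4. PCs: A@2 B@3

Answer: x=4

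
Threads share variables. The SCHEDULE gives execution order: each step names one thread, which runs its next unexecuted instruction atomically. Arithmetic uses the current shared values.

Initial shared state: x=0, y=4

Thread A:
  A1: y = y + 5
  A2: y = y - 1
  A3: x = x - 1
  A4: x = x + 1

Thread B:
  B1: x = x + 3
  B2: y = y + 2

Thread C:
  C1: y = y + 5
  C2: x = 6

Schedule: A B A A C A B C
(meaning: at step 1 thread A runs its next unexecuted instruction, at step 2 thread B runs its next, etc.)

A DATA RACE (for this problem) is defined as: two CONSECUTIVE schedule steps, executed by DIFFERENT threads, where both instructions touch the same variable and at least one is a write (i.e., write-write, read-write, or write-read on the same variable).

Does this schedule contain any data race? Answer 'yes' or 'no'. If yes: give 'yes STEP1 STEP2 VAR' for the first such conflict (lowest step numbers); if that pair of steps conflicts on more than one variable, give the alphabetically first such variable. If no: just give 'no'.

Answer: no

Derivation:
Steps 1,2: A(r=y,w=y) vs B(r=x,w=x). No conflict.
Steps 2,3: B(r=x,w=x) vs A(r=y,w=y). No conflict.
Steps 3,4: same thread (A). No race.
Steps 4,5: A(r=x,w=x) vs C(r=y,w=y). No conflict.
Steps 5,6: C(r=y,w=y) vs A(r=x,w=x). No conflict.
Steps 6,7: A(r=x,w=x) vs B(r=y,w=y). No conflict.
Steps 7,8: B(r=y,w=y) vs C(r=-,w=x). No conflict.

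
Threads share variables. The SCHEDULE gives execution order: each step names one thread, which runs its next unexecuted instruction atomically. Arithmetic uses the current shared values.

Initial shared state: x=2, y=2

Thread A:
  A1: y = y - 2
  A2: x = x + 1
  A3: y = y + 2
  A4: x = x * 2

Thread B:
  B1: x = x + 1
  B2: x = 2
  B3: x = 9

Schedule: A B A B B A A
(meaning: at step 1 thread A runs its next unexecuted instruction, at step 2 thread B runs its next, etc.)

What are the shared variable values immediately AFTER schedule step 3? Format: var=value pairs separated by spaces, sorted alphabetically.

Answer: x=4 y=0

Derivation:
Step 1: thread A executes A1 (y = y - 2). Shared: x=2 y=0. PCs: A@1 B@0
Step 2: thread B executes B1 (x = x + 1). Shared: x=3 y=0. PCs: A@1 B@1
Step 3: thread A executes A2 (x = x + 1). Shared: x=4 y=0. PCs: A@2 B@1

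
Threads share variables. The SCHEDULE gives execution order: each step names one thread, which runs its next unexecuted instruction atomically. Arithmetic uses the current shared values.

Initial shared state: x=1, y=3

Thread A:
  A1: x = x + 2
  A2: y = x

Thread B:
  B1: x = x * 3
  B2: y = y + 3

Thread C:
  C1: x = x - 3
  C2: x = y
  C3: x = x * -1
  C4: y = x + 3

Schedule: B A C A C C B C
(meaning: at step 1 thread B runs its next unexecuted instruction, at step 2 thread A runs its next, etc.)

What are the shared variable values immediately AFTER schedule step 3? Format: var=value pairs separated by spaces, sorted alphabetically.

Step 1: thread B executes B1 (x = x * 3). Shared: x=3 y=3. PCs: A@0 B@1 C@0
Step 2: thread A executes A1 (x = x + 2). Shared: x=5 y=3. PCs: A@1 B@1 C@0
Step 3: thread C executes C1 (x = x - 3). Shared: x=2 y=3. PCs: A@1 B@1 C@1

Answer: x=2 y=3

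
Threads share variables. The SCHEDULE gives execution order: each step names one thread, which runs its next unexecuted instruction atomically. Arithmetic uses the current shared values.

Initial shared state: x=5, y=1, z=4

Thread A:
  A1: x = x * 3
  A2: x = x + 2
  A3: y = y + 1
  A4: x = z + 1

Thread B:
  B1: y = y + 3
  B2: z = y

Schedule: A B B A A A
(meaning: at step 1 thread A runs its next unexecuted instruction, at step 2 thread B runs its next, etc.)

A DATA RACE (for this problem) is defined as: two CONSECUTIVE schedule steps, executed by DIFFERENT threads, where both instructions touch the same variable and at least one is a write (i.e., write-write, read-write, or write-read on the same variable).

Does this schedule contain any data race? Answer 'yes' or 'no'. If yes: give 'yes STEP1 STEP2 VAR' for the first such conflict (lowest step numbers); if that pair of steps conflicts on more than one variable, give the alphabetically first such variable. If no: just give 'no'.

Answer: no

Derivation:
Steps 1,2: A(r=x,w=x) vs B(r=y,w=y). No conflict.
Steps 2,3: same thread (B). No race.
Steps 3,4: B(r=y,w=z) vs A(r=x,w=x). No conflict.
Steps 4,5: same thread (A). No race.
Steps 5,6: same thread (A). No race.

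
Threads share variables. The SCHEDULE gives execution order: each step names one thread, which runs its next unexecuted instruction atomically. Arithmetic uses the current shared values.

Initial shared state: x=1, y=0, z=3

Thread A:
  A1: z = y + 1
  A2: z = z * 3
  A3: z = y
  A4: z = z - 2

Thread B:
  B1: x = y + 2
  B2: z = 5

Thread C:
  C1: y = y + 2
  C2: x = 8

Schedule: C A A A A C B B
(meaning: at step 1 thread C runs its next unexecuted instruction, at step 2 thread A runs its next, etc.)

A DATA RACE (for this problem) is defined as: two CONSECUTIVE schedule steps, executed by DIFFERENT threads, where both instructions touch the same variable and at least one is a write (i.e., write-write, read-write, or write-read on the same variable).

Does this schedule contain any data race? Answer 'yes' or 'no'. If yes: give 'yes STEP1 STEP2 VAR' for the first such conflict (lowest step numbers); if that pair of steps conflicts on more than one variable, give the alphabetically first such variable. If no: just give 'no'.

Steps 1,2: C(y = y + 2) vs A(z = y + 1). RACE on y (W-R).
Steps 2,3: same thread (A). No race.
Steps 3,4: same thread (A). No race.
Steps 4,5: same thread (A). No race.
Steps 5,6: A(r=z,w=z) vs C(r=-,w=x). No conflict.
Steps 6,7: C(x = 8) vs B(x = y + 2). RACE on x (W-W).
Steps 7,8: same thread (B). No race.
First conflict at steps 1,2.

Answer: yes 1 2 y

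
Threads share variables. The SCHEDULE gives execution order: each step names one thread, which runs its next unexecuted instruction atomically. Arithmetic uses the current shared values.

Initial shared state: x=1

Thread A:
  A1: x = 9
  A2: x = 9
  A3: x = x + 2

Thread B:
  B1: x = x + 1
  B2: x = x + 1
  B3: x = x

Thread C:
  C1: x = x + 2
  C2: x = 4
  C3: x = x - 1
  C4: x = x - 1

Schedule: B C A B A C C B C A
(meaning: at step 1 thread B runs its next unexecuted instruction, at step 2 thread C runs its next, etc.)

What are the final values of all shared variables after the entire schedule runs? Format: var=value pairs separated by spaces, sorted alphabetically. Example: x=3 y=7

Answer: x=4

Derivation:
Step 1: thread B executes B1 (x = x + 1). Shared: x=2. PCs: A@0 B@1 C@0
Step 2: thread C executes C1 (x = x + 2). Shared: x=4. PCs: A@0 B@1 C@1
Step 3: thread A executes A1 (x = 9). Shared: x=9. PCs: A@1 B@1 C@1
Step 4: thread B executes B2 (x = x + 1). Shared: x=10. PCs: A@1 B@2 C@1
Step 5: thread A executes A2 (x = 9). Shared: x=9. PCs: A@2 B@2 C@1
Step 6: thread C executes C2 (x = 4). Shared: x=4. PCs: A@2 B@2 C@2
Step 7: thread C executes C3 (x = x - 1). Shared: x=3. PCs: A@2 B@2 C@3
Step 8: thread B executes B3 (x = x). Shared: x=3. PCs: A@2 B@3 C@3
Step 9: thread C executes C4 (x = x - 1). Shared: x=2. PCs: A@2 B@3 C@4
Step 10: thread A executes A3 (x = x + 2). Shared: x=4. PCs: A@3 B@3 C@4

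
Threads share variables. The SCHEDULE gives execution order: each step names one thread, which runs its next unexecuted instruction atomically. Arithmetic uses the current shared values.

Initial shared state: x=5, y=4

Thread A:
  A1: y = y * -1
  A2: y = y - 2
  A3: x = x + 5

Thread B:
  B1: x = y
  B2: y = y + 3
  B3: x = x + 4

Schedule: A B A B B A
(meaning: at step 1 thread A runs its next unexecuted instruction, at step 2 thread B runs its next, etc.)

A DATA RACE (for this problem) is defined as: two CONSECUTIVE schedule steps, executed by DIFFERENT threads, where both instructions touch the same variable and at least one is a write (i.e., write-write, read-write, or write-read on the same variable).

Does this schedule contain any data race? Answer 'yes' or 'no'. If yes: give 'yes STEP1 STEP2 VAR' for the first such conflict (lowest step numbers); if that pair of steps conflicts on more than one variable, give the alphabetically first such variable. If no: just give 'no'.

Answer: yes 1 2 y

Derivation:
Steps 1,2: A(y = y * -1) vs B(x = y). RACE on y (W-R).
Steps 2,3: B(x = y) vs A(y = y - 2). RACE on y (R-W).
Steps 3,4: A(y = y - 2) vs B(y = y + 3). RACE on y (W-W).
Steps 4,5: same thread (B). No race.
Steps 5,6: B(x = x + 4) vs A(x = x + 5). RACE on x (W-W).
First conflict at steps 1,2.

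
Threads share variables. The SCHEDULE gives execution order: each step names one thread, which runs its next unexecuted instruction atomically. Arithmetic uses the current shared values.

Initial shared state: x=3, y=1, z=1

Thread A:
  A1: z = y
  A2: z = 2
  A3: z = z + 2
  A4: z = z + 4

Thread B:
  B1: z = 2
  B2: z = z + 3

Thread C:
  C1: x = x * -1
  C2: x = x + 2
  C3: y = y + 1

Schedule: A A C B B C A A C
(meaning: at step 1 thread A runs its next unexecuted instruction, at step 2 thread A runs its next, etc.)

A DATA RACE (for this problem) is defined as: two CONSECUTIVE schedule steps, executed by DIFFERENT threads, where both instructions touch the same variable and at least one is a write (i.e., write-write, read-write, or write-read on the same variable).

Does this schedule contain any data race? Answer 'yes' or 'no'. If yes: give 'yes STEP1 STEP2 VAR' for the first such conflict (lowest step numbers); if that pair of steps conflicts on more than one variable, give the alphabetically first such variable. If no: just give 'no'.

Answer: no

Derivation:
Steps 1,2: same thread (A). No race.
Steps 2,3: A(r=-,w=z) vs C(r=x,w=x). No conflict.
Steps 3,4: C(r=x,w=x) vs B(r=-,w=z). No conflict.
Steps 4,5: same thread (B). No race.
Steps 5,6: B(r=z,w=z) vs C(r=x,w=x). No conflict.
Steps 6,7: C(r=x,w=x) vs A(r=z,w=z). No conflict.
Steps 7,8: same thread (A). No race.
Steps 8,9: A(r=z,w=z) vs C(r=y,w=y). No conflict.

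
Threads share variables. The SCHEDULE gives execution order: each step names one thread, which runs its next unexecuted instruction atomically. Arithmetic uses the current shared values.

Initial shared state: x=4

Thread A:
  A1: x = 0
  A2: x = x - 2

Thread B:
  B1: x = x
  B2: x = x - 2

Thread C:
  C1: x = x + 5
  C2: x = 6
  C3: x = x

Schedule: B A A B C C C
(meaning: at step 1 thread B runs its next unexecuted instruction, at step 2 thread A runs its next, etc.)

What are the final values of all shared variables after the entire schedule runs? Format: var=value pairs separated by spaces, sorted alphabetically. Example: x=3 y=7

Answer: x=6

Derivation:
Step 1: thread B executes B1 (x = x). Shared: x=4. PCs: A@0 B@1 C@0
Step 2: thread A executes A1 (x = 0). Shared: x=0. PCs: A@1 B@1 C@0
Step 3: thread A executes A2 (x = x - 2). Shared: x=-2. PCs: A@2 B@1 C@0
Step 4: thread B executes B2 (x = x - 2). Shared: x=-4. PCs: A@2 B@2 C@0
Step 5: thread C executes C1 (x = x + 5). Shared: x=1. PCs: A@2 B@2 C@1
Step 6: thread C executes C2 (x = 6). Shared: x=6. PCs: A@2 B@2 C@2
Step 7: thread C executes C3 (x = x). Shared: x=6. PCs: A@2 B@2 C@3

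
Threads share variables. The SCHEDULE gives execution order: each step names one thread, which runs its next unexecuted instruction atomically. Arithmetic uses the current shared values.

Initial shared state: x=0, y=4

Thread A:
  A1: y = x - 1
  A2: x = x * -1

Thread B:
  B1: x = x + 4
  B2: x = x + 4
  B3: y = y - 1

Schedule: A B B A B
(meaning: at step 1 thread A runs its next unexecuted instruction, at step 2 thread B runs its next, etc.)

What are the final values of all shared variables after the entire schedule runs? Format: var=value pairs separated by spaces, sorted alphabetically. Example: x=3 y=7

Step 1: thread A executes A1 (y = x - 1). Shared: x=0 y=-1. PCs: A@1 B@0
Step 2: thread B executes B1 (x = x + 4). Shared: x=4 y=-1. PCs: A@1 B@1
Step 3: thread B executes B2 (x = x + 4). Shared: x=8 y=-1. PCs: A@1 B@2
Step 4: thread A executes A2 (x = x * -1). Shared: x=-8 y=-1. PCs: A@2 B@2
Step 5: thread B executes B3 (y = y - 1). Shared: x=-8 y=-2. PCs: A@2 B@3

Answer: x=-8 y=-2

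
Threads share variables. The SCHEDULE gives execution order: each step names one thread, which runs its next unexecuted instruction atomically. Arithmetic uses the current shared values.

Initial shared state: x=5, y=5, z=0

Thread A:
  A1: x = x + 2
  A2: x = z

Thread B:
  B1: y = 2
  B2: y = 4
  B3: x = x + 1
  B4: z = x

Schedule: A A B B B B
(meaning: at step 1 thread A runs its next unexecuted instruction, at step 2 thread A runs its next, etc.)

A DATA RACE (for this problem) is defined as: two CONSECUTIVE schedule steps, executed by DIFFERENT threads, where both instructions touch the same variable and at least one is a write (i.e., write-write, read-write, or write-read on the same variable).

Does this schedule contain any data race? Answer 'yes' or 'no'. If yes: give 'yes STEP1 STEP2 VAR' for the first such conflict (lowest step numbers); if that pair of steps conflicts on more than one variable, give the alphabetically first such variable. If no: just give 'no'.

Steps 1,2: same thread (A). No race.
Steps 2,3: A(r=z,w=x) vs B(r=-,w=y). No conflict.
Steps 3,4: same thread (B). No race.
Steps 4,5: same thread (B). No race.
Steps 5,6: same thread (B). No race.

Answer: no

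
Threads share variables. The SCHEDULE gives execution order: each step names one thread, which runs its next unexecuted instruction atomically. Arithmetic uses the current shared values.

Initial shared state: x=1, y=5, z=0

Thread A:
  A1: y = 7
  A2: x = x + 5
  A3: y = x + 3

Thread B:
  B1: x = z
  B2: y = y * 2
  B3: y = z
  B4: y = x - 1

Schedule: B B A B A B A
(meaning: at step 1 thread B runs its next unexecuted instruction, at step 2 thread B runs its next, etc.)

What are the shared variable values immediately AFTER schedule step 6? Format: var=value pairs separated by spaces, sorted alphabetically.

Step 1: thread B executes B1 (x = z). Shared: x=0 y=5 z=0. PCs: A@0 B@1
Step 2: thread B executes B2 (y = y * 2). Shared: x=0 y=10 z=0. PCs: A@0 B@2
Step 3: thread A executes A1 (y = 7). Shared: x=0 y=7 z=0. PCs: A@1 B@2
Step 4: thread B executes B3 (y = z). Shared: x=0 y=0 z=0. PCs: A@1 B@3
Step 5: thread A executes A2 (x = x + 5). Shared: x=5 y=0 z=0. PCs: A@2 B@3
Step 6: thread B executes B4 (y = x - 1). Shared: x=5 y=4 z=0. PCs: A@2 B@4

Answer: x=5 y=4 z=0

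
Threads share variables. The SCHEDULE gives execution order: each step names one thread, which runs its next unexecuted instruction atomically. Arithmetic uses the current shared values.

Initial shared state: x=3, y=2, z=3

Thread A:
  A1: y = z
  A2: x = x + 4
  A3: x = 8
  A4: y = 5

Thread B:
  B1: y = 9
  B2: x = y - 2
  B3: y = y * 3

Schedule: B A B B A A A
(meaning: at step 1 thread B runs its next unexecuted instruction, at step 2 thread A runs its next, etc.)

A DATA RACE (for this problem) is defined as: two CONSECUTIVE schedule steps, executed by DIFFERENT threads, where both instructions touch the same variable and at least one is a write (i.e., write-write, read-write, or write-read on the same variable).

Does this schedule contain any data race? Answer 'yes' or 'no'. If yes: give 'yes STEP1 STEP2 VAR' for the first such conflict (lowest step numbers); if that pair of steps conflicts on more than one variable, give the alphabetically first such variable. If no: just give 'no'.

Steps 1,2: B(y = 9) vs A(y = z). RACE on y (W-W).
Steps 2,3: A(y = z) vs B(x = y - 2). RACE on y (W-R).
Steps 3,4: same thread (B). No race.
Steps 4,5: B(r=y,w=y) vs A(r=x,w=x). No conflict.
Steps 5,6: same thread (A). No race.
Steps 6,7: same thread (A). No race.
First conflict at steps 1,2.

Answer: yes 1 2 y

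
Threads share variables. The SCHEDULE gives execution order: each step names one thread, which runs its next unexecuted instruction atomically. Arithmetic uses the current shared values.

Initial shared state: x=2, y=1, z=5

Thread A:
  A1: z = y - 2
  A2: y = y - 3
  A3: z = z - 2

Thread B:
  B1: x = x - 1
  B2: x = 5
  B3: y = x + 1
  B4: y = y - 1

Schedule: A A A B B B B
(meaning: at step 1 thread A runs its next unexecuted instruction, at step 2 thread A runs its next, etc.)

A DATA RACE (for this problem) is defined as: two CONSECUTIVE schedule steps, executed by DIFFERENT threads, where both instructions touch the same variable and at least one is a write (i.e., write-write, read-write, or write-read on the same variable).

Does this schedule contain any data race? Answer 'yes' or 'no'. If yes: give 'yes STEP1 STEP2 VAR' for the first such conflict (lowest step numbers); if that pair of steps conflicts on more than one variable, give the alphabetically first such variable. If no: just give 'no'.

Steps 1,2: same thread (A). No race.
Steps 2,3: same thread (A). No race.
Steps 3,4: A(r=z,w=z) vs B(r=x,w=x). No conflict.
Steps 4,5: same thread (B). No race.
Steps 5,6: same thread (B). No race.
Steps 6,7: same thread (B). No race.

Answer: no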